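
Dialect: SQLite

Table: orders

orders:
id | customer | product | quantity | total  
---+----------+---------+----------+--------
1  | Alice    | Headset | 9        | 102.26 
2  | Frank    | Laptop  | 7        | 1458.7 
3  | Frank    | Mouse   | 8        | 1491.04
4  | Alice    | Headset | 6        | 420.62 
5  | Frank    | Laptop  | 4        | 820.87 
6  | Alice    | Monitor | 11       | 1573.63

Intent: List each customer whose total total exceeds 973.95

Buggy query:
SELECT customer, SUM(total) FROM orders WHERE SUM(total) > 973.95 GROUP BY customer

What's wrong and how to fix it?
Bug: Aggregate functions cannot appear in a WHERE clause

Fix: Use HAVING (which filters groups after aggregation) instead of WHERE

Corrected query:
SELECT customer, SUM(total) FROM orders GROUP BY customer HAVING SUM(total) > 973.95

Result:
customer | SUM(total)
---------+-----------
Alice    | 2096.51   
Frank    | 3770.61   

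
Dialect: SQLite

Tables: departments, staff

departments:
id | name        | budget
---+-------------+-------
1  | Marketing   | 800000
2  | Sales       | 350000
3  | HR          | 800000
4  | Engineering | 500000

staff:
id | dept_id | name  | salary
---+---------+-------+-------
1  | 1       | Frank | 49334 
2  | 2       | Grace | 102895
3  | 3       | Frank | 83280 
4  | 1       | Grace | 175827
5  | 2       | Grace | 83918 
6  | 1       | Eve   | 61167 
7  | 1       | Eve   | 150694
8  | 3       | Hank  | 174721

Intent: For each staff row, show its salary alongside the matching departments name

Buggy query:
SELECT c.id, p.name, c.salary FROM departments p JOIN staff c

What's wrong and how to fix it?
Bug: Missing join condition: each staff row is matched to all departments rows instead of just its own

Fix: Add ON c.dept_id = p.id to the JOIN

Corrected query:
SELECT c.id, p.name, c.salary FROM departments p JOIN staff c ON c.dept_id = p.id

Result:
id | name      | salary
---+-----------+-------
1  | Marketing | 49334 
2  | Sales     | 102895
3  | HR        | 83280 
4  | Marketing | 175827
5  | Sales     | 83918 
6  | Marketing | 61167 
7  | Marketing | 150694
8  | HR        | 174721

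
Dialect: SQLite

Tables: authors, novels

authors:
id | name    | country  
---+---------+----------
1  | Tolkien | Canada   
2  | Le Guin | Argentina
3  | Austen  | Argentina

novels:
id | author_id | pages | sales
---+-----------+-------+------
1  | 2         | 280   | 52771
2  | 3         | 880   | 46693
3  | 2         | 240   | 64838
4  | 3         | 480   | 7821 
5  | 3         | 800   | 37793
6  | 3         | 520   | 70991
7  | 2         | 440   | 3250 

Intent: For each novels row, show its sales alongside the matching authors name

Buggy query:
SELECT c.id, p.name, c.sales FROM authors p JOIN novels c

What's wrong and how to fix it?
Bug: JOIN with no ON clause produces a cartesian product; every novels row pairs with every authors row

Fix: Add ON c.author_id = p.id to the JOIN

Corrected query:
SELECT c.id, p.name, c.sales FROM authors p JOIN novels c ON c.author_id = p.id

Result:
id | name    | sales
---+---------+------
1  | Le Guin | 52771
2  | Austen  | 46693
3  | Le Guin | 64838
4  | Austen  | 7821 
5  | Austen  | 37793
6  | Austen  | 70991
7  | Le Guin | 3250 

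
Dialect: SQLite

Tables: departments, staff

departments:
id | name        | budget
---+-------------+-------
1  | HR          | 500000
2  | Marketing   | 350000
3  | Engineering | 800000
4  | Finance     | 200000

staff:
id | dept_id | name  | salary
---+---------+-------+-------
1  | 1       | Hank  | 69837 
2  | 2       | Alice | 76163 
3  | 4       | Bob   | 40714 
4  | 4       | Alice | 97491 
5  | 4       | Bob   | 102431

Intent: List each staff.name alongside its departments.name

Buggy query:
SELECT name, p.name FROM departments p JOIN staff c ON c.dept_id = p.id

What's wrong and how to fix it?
Bug: Both tables have a 'name' column; the unqualified reference is ambiguous

Fix: Qualify the column with its table alias (c.name)

Corrected query:
SELECT c.name, p.name FROM departments p JOIN staff c ON c.dept_id = p.id

Result:
name  | name     
------+----------
Hank  | HR       
Alice | Marketing
Bob   | Finance  
Alice | Finance  
Bob   | Finance  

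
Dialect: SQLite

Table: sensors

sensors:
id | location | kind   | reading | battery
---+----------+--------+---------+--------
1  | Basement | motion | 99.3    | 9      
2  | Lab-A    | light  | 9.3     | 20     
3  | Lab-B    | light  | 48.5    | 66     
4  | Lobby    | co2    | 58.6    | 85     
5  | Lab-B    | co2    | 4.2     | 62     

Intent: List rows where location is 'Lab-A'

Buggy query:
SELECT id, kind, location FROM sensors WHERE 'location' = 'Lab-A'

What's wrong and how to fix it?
Bug: 'location' in single quotes is a string literal, not the column; the comparison is literal-vs-literal and never true

Fix: Reference the column as location without single quotes

Corrected query:
SELECT id, kind, location FROM sensors WHERE location = 'Lab-A'

Result:
id | kind  | location
---+-------+---------
2  | light | Lab-A   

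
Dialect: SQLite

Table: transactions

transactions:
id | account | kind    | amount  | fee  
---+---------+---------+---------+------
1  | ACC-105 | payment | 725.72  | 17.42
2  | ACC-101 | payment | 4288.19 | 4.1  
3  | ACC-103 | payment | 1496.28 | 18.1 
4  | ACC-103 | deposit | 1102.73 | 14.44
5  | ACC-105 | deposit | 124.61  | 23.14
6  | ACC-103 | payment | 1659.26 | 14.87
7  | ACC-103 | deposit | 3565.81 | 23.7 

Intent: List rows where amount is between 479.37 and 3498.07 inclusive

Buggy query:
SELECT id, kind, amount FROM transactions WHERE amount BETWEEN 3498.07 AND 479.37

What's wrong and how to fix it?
Bug: The bounds are reversed; BETWEEN a AND b requires a <= b to match anything

Fix: Swap the bounds so the smaller value comes first

Corrected query:
SELECT id, kind, amount FROM transactions WHERE amount BETWEEN 479.37 AND 3498.07

Result:
id | kind    | amount 
---+---------+--------
1  | payment | 725.72 
3  | payment | 1496.28
4  | deposit | 1102.73
6  | payment | 1659.26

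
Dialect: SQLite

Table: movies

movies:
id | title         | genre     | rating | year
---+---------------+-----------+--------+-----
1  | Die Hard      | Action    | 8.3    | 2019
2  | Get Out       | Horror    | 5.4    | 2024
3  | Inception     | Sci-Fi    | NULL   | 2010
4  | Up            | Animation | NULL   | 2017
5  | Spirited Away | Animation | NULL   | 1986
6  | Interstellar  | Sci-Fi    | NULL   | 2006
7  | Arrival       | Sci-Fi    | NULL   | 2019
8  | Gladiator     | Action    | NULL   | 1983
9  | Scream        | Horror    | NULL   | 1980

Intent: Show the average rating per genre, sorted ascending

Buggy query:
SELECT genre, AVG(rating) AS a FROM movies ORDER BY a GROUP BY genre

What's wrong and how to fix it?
Bug: ORDER BY appears before GROUP BY; SQL clause order requires GROUP BY first

Fix: Reorder: SELECT … FROM … GROUP BY … ORDER BY …

Corrected query:
SELECT genre, AVG(rating) AS a FROM movies GROUP BY genre ORDER BY a

Result:
genre     | a   
----------+-----
Animation | NULL
Sci-Fi    | NULL
Horror    | 5.4 
Action    | 8.3 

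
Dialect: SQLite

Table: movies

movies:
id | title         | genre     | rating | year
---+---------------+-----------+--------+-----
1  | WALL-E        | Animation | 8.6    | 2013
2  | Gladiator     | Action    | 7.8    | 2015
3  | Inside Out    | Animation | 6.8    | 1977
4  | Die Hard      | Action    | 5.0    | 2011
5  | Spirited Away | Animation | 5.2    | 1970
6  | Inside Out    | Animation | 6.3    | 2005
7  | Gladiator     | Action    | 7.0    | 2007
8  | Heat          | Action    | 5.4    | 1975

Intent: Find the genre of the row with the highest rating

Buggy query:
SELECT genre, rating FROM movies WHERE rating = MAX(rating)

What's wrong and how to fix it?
Bug: WHERE is evaluated per row; an aggregate over the whole table isn't defined there

Fix: Use a subquery: WHERE rating = (SELECT MAX(rating) FROM movies)

Corrected query:
SELECT genre, rating FROM movies WHERE rating = (SELECT MAX(rating) FROM movies)

Result:
genre     | rating
----------+-------
Animation | 8.6   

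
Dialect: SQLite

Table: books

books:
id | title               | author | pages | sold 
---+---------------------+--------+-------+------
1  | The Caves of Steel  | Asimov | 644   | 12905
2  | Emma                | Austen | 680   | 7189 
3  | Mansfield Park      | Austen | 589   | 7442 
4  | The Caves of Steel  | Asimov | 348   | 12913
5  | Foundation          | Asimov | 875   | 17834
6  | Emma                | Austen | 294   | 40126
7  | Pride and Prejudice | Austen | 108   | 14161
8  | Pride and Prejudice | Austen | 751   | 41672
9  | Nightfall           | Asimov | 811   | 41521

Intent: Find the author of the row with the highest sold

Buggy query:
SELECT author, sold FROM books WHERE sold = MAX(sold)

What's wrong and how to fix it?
Bug: WHERE is evaluated per row; an aggregate over the whole table isn't defined there

Fix: Wrap MAX in a scalar subquery so WHERE compares against a single value

Corrected query:
SELECT author, sold FROM books WHERE sold = (SELECT MAX(sold) FROM books)

Result:
author | sold 
-------+------
Austen | 41672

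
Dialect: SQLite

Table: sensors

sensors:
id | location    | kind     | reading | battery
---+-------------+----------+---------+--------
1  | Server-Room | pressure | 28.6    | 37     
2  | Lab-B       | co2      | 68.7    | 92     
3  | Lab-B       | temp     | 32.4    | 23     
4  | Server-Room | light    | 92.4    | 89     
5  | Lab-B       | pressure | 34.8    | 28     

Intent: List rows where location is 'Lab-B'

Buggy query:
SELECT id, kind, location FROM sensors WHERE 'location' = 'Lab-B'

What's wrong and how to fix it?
Bug: Single quotes denote string literals in SQL; the column name is being compared as a constant string

Fix: Reference the column as location without single quotes

Corrected query:
SELECT id, kind, location FROM sensors WHERE location = 'Lab-B'

Result:
id | kind     | location
---+----------+---------
2  | co2      | Lab-B   
3  | temp     | Lab-B   
5  | pressure | Lab-B   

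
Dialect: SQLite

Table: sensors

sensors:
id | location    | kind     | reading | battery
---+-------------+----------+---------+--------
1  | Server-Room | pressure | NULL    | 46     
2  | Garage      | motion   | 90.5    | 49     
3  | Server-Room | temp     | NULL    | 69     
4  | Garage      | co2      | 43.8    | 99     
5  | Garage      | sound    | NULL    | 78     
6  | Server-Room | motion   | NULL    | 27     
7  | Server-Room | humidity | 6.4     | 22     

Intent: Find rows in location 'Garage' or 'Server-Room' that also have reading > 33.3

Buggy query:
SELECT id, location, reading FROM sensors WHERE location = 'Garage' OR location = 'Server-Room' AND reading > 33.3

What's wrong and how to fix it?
Bug: AND binds tighter than OR, so this parses as location = 'Garage' OR (location = 'Server-Room' AND reading > 33.3)

Fix: Add parentheses around the OR so the AND applies to both alternatives

Corrected query:
SELECT id, location, reading FROM sensors WHERE (location = 'Garage' OR location = 'Server-Room') AND reading > 33.3

Result:
id | location | reading
---+----------+--------
2  | Garage   | 90.5   
4  | Garage   | 43.8   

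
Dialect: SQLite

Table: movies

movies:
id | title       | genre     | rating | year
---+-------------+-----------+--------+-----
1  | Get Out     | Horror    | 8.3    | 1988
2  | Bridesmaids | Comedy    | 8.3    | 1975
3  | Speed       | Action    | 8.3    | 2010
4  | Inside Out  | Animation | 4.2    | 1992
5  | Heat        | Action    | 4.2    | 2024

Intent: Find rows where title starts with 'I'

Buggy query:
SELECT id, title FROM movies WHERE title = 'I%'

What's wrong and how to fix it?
Bug: Wildcards only work with LIKE; '=' treats '%' as a literal character

Fix: Replace '=' with LIKE so 'I%' is treated as a pattern

Corrected query:
SELECT id, title FROM movies WHERE title LIKE 'I%'

Result:
id | title     
---+-----------
4  | Inside Out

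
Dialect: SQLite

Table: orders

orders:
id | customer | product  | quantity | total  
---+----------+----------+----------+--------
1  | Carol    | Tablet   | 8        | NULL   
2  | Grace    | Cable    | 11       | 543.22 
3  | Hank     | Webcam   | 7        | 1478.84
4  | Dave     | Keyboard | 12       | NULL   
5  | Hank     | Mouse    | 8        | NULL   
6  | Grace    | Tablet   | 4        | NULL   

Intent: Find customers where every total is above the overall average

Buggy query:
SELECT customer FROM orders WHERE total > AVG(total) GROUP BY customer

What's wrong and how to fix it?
Bug: WHERE evaluates per row before aggregation, so AVG() is unavailable

Fix: Use a subquery for AVG and a HAVING MIN(...) filter so the condition holds for every row in the group

Corrected query:
SELECT customer FROM orders GROUP BY customer HAVING MIN(total) > (SELECT AVG(total) FROM orders)

Result:
customer
--------
Hank    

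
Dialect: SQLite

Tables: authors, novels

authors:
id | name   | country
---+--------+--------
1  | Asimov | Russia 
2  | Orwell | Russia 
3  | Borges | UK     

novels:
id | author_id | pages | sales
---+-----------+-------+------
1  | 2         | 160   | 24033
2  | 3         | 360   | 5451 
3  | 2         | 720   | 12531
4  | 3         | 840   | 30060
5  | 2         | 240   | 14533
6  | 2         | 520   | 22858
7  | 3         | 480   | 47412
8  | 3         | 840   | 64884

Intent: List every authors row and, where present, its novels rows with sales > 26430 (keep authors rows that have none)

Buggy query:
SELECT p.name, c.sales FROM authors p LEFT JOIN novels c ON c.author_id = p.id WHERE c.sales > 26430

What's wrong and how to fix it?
Bug: Filtering c.sales in WHERE discards the NULL rows produced by LEFT JOIN, turning it into an inner join

Fix: Put 'c.sales > 26430' in the JOIN's ON clause instead of WHERE

Corrected query:
SELECT p.name, c.sales FROM authors p LEFT JOIN novels c ON c.author_id = p.id AND c.sales > 26430

Result:
name   | sales
-------+------
Asimov | NULL 
Orwell | NULL 
Borges | 30060
Borges | 47412
Borges | 64884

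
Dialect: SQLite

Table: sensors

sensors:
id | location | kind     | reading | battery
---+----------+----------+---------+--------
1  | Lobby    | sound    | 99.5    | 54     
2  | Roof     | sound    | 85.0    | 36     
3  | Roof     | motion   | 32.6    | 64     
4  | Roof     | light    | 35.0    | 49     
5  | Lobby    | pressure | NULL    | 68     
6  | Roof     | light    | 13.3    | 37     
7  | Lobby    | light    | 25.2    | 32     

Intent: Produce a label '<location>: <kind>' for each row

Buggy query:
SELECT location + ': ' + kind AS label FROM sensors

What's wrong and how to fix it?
Bug: SQLite uses || for string concatenation; + coerces text to numbers (yielding 0)

Fix: Replace + with || to concatenate text

Corrected query:
SELECT location || ': ' || kind AS label FROM sensors

Result:
label          
---------------
Lobby: sound   
Roof: sound    
Roof: motion   
Roof: light    
Lobby: pressure
Roof: light    
Lobby: light   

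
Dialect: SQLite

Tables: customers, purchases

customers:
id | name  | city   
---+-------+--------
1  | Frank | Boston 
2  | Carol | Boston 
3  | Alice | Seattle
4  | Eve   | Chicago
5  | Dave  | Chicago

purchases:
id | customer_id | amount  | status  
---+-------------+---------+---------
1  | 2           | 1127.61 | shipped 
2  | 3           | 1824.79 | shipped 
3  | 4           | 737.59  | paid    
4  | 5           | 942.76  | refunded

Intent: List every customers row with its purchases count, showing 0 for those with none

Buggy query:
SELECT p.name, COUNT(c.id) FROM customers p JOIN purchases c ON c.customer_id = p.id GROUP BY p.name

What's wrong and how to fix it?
Bug: An inner join excludes parents with zero children

Fix: Switch to LEFT JOIN to retain unmatched parent rows

Corrected query:
SELECT p.name, COUNT(c.id) FROM customers p LEFT JOIN purchases c ON c.customer_id = p.id GROUP BY p.name

Result:
name  | COUNT(c.id)
------+------------
Alice | 1          
Carol | 1          
Dave  | 1          
Eve   | 1          
Frank | 0          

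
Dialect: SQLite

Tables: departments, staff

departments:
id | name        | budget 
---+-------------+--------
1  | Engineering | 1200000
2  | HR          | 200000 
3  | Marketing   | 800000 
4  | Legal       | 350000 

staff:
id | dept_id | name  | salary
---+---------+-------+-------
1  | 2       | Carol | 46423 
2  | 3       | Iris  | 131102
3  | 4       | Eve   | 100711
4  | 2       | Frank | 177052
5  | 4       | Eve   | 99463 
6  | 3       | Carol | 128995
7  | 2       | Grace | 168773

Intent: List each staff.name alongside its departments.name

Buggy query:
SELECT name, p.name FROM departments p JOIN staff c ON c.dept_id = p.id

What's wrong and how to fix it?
Bug: 'name' exists in both joined tables, so the database can't tell which one is meant

Fix: Prefix ambiguous columns with the table alias

Corrected query:
SELECT c.name, p.name FROM departments p JOIN staff c ON c.dept_id = p.id

Result:
name  | name     
------+----------
Carol | HR       
Iris  | Marketing
Eve   | Legal    
Frank | HR       
Eve   | Legal    
Carol | Marketing
Grace | HR       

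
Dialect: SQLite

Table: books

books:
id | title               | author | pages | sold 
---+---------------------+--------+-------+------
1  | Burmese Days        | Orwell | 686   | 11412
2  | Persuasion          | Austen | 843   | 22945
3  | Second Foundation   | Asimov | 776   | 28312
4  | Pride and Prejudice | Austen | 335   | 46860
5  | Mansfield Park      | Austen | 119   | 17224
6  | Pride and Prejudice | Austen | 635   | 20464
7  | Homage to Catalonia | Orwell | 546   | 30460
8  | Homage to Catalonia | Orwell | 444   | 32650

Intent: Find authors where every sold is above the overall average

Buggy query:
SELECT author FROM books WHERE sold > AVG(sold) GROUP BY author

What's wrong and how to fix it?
Bug: WHERE evaluates per row before aggregation, so AVG() is unavailable

Fix: Use a subquery for AVG and a HAVING MIN(...) filter so the condition holds for every row in the group

Corrected query:
SELECT author FROM books GROUP BY author HAVING MIN(sold) > (SELECT AVG(sold) FROM books)

Result:
author
------
Asimov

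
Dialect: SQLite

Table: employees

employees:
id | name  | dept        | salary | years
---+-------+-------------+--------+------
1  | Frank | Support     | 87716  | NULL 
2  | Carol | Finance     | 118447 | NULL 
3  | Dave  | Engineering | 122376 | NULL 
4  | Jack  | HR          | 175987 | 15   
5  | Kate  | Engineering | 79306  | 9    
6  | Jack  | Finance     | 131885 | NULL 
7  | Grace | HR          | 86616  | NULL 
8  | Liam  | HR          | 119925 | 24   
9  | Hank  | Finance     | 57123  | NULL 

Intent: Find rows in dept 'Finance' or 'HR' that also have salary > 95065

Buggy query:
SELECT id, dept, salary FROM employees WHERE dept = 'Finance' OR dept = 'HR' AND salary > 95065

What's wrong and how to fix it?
Bug: AND binds tighter than OR, so this parses as dept = 'Finance' OR (dept = 'HR' AND salary > 95065)

Fix: Group the OR with parentheses (or use IN), then AND the threshold

Corrected query:
SELECT id, dept, salary FROM employees WHERE (dept = 'Finance' OR dept = 'HR') AND salary > 95065

Result:
id | dept    | salary
---+---------+-------
2  | Finance | 118447
4  | HR      | 175987
6  | Finance | 131885
8  | HR      | 119925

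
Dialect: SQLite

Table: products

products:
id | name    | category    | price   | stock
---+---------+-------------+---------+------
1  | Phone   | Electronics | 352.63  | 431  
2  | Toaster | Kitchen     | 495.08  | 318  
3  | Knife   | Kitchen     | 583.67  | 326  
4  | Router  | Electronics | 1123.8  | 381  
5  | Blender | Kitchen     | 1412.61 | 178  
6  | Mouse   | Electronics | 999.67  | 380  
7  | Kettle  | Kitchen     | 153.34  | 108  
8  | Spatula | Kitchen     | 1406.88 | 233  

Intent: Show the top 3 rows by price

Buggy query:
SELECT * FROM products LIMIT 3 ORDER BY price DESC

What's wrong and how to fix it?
Bug: ORDER BY cannot follow LIMIT; LIMIT is the final clause

Fix: Sort with ORDER BY, then apply LIMIT

Corrected query:
SELECT * FROM products ORDER BY price DESC LIMIT 3

Result:
id | name    | category    | price   | stock
---+---------+-------------+---------+------
5  | Blender | Kitchen     | 1412.61 | 178  
8  | Spatula | Kitchen     | 1406.88 | 233  
4  | Router  | Electronics | 1123.8  | 381  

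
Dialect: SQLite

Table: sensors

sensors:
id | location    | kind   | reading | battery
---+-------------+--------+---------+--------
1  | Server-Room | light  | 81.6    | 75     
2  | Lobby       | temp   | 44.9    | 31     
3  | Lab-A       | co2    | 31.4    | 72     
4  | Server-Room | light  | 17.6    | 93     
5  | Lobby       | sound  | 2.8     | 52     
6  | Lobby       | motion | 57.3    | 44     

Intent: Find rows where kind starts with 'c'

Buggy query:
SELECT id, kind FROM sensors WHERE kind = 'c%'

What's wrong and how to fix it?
Bug: '=' compares the literal string including the % character; pattern matching needs LIKE

Fix: Replace '=' with LIKE so 'c%' is treated as a pattern

Corrected query:
SELECT id, kind FROM sensors WHERE kind LIKE 'c%'

Result:
id | kind
---+-----
3  | co2 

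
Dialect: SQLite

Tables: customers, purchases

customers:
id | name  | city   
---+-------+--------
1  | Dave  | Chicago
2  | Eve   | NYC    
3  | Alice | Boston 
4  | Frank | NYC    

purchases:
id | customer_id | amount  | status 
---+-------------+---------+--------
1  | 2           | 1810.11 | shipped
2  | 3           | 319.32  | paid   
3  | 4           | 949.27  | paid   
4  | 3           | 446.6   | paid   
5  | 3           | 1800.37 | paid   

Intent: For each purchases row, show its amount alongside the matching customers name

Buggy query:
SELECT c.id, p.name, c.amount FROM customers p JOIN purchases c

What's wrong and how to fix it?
Bug: Missing join condition: each purchases row is matched to all customers rows instead of just its own

Fix: Specify the join condition linking the foreign key to the parent id

Corrected query:
SELECT c.id, p.name, c.amount FROM customers p JOIN purchases c ON c.customer_id = p.id

Result:
id | name  | amount 
---+-------+--------
1  | Eve   | 1810.11
2  | Alice | 319.32 
3  | Frank | 949.27 
4  | Alice | 446.6  
5  | Alice | 1800.37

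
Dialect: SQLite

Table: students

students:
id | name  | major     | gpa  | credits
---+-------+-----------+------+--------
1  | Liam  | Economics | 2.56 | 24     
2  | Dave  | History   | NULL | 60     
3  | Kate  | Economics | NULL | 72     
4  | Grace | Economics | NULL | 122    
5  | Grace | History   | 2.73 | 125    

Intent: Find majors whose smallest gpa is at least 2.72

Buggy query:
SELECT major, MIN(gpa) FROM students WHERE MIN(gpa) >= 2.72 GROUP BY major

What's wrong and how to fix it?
Bug: Aggregates like MIN are computed per group after WHERE runs

Fix: Replace WHERE with HAVING after the GROUP BY

Corrected query:
SELECT major, MIN(gpa) FROM students GROUP BY major HAVING MIN(gpa) >= 2.72

Result:
major   | MIN(gpa)
--------+---------
History | 2.73    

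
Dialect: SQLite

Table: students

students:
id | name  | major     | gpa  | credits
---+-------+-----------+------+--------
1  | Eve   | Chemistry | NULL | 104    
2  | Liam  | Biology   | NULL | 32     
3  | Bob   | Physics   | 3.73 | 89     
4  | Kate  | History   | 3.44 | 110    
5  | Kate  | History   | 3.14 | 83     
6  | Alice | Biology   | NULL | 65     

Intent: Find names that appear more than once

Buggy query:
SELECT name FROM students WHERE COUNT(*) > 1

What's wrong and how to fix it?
Bug: WHERE can't reference COUNT(*); aggregates are computed after WHERE

Fix: GROUP BY name, then filter groups with HAVING COUNT(*) > 1

Corrected query:
SELECT name FROM students GROUP BY name HAVING COUNT(*) > 1

Result:
name
----
Kate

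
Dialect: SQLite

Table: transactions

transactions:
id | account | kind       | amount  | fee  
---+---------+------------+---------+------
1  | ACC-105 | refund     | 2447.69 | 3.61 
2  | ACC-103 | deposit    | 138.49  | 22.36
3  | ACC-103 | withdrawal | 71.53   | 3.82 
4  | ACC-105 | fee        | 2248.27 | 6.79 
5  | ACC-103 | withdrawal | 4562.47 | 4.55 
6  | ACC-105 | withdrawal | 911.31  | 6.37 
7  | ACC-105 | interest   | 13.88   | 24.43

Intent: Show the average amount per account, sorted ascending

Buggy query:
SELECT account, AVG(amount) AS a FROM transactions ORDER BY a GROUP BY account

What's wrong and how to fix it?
Bug: ORDER BY appears before GROUP BY; SQL clause order requires GROUP BY first

Fix: Move ORDER BY to the end, after GROUP BY

Corrected query:
SELECT account, AVG(amount) AS a FROM transactions GROUP BY account ORDER BY a

Result:
account | a        
--------+----------
ACC-105 | 1405.2875
ACC-103 | 1590.83  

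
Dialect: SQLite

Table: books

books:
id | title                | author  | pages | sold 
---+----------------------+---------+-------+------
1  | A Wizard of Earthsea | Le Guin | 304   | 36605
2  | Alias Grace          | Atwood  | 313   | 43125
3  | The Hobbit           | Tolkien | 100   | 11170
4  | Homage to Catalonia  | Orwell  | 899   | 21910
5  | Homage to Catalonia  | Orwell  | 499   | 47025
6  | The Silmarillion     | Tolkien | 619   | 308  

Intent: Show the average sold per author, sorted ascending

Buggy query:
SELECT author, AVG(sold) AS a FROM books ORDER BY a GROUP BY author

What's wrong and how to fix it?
Bug: ORDER BY appears before GROUP BY; SQL clause order requires GROUP BY first

Fix: Reorder: SELECT … FROM … GROUP BY … ORDER BY …

Corrected query:
SELECT author, AVG(sold) AS a FROM books GROUP BY author ORDER BY a

Result:
author  | a      
--------+--------
Tolkien | 5739   
Orwell  | 34467.5
Le Guin | 36605  
Atwood  | 43125  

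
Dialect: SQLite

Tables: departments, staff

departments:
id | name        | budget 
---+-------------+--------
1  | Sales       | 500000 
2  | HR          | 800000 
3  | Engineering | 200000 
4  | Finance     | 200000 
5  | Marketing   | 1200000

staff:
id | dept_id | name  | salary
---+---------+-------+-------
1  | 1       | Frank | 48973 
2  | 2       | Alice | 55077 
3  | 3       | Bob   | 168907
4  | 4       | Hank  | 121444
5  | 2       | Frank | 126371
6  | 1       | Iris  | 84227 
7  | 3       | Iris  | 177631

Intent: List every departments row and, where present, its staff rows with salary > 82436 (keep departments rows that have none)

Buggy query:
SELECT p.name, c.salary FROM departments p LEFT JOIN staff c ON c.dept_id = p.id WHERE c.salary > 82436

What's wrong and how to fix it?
Bug: Filtering c.salary in WHERE discards the NULL rows produced by LEFT JOIN, turning it into an inner join

Fix: Put 'c.salary > 82436' in the JOIN's ON clause instead of WHERE

Corrected query:
SELECT p.name, c.salary FROM departments p LEFT JOIN staff c ON c.dept_id = p.id AND c.salary > 82436

Result:
name        | salary
------------+-------
Sales       | 84227 
HR          | 126371
Engineering | 168907
Engineering | 177631
Finance     | 121444
Marketing   | NULL  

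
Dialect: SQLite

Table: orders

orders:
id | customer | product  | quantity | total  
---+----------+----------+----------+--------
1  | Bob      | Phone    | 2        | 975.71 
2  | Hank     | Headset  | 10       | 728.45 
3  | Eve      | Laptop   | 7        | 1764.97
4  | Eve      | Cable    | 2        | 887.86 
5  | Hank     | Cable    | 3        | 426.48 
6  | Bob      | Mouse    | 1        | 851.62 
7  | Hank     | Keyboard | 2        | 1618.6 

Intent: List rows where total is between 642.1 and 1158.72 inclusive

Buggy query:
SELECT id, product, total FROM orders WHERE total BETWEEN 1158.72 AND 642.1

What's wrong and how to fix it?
Bug: BETWEEN expects the lower bound first; with 1158.72 AND 642.1 the range is empty

Fix: Write BETWEEN 642.1 AND 1158.72

Corrected query:
SELECT id, product, total FROM orders WHERE total BETWEEN 642.1 AND 1158.72

Result:
id | product | total 
---+---------+-------
1  | Phone   | 975.71
2  | Headset | 728.45
4  | Cable   | 887.86
6  | Mouse   | 851.62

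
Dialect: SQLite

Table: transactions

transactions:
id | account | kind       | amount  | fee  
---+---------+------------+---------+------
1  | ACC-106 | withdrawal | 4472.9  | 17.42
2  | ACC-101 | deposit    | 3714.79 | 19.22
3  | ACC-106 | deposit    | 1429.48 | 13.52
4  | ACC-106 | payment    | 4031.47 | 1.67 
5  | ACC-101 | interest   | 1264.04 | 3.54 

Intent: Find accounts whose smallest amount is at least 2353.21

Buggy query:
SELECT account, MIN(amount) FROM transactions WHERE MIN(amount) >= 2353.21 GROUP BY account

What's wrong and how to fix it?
Bug: Aggregates like MIN are computed per group after WHERE runs

Fix: Use HAVING for the per-group MIN condition

Corrected query:
SELECT account, MIN(amount) FROM transactions GROUP BY account HAVING MIN(amount) >= 2353.21

Result:
(no rows)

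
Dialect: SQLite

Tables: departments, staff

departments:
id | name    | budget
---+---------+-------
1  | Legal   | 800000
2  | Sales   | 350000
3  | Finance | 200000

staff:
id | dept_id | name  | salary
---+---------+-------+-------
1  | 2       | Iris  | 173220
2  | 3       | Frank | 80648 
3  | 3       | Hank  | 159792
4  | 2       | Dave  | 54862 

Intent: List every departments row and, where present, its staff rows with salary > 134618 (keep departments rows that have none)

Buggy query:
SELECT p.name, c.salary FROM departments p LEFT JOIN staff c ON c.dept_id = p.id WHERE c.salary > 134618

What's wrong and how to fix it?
Bug: Filtering c.salary in WHERE discards the NULL rows produced by LEFT JOIN, turning it into an inner join

Fix: Move the right-table condition into the ON clause so unmatched parents are kept

Corrected query:
SELECT p.name, c.salary FROM departments p LEFT JOIN staff c ON c.dept_id = p.id AND c.salary > 134618

Result:
name    | salary
--------+-------
Legal   | NULL  
Sales   | 173220
Finance | 159792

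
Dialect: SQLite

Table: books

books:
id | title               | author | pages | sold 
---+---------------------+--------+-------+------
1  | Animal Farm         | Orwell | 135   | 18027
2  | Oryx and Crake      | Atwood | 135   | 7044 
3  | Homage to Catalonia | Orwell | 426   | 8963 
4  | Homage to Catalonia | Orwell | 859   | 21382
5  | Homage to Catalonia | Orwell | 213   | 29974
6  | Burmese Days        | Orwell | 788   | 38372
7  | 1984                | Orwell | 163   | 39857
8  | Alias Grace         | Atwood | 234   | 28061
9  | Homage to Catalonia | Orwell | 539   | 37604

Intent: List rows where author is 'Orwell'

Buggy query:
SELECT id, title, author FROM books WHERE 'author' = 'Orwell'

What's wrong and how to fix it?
Bug: 'author' in single quotes is a string literal, not the column; the comparison is literal-vs-literal and never true

Fix: Remove the quotes around the column name (or use double quotes for an identifier)

Corrected query:
SELECT id, title, author FROM books WHERE author = 'Orwell'

Result:
id | title               | author
---+---------------------+-------
1  | Animal Farm         | Orwell
3  | Homage to Catalonia | Orwell
4  | Homage to Catalonia | Orwell
5  | Homage to Catalonia | Orwell
6  | Burmese Days        | Orwell
7  | 1984                | Orwell
9  | Homage to Catalonia | Orwell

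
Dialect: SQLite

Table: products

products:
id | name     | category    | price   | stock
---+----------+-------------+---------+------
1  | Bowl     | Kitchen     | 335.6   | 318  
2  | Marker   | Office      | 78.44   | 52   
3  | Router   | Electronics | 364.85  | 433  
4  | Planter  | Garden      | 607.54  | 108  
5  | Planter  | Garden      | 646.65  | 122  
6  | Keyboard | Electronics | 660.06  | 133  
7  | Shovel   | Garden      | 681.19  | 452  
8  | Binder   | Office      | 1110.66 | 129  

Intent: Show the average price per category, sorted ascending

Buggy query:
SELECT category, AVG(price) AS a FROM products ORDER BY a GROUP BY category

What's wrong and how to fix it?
Bug: GROUP BY must precede ORDER BY

Fix: Move ORDER BY to the end, after GROUP BY

Corrected query:
SELECT category, AVG(price) AS a FROM products GROUP BY category ORDER BY a

Result:
category    | a         
------------+-----------
Kitchen     | 335.6     
Electronics | 512.455   
Office      | 594.55    
Garden      | 645.126667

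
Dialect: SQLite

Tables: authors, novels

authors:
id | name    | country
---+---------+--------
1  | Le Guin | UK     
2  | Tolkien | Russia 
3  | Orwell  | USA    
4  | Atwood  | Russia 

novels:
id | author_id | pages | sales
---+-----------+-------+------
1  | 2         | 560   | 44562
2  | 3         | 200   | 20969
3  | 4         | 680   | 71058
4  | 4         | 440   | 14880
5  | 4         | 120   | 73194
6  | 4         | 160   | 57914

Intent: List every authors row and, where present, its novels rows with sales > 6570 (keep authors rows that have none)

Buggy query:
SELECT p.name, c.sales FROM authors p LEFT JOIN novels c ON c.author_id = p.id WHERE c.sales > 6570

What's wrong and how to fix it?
Bug: Filtering c.sales in WHERE discards the NULL rows produced by LEFT JOIN, turning it into an inner join

Fix: Move the right-table condition into the ON clause so unmatched parents are kept

Corrected query:
SELECT p.name, c.sales FROM authors p LEFT JOIN novels c ON c.author_id = p.id AND c.sales > 6570

Result:
name    | sales
--------+------
Le Guin | NULL 
Tolkien | 44562
Orwell  | 20969
Atwood  | 14880
Atwood  | 57914
Atwood  | 71058
Atwood  | 73194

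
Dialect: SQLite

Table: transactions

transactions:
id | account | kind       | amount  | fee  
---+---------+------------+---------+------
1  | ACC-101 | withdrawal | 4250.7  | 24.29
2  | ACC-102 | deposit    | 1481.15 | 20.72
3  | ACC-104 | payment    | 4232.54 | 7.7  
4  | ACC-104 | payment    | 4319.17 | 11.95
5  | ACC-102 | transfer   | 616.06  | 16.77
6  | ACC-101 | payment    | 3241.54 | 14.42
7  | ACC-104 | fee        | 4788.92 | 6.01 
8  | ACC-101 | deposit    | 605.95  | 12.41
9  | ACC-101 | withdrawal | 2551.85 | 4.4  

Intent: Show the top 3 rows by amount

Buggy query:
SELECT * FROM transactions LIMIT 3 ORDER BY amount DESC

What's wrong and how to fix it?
Bug: LIMIT must come after ORDER BY

Fix: Swap the clauses: ORDER BY first, then LIMIT

Corrected query:
SELECT * FROM transactions ORDER BY amount DESC LIMIT 3

Result:
id | account | kind       | amount  | fee  
---+---------+------------+---------+------
7  | ACC-104 | fee        | 4788.92 | 6.01 
4  | ACC-104 | payment    | 4319.17 | 11.95
1  | ACC-101 | withdrawal | 4250.7  | 24.29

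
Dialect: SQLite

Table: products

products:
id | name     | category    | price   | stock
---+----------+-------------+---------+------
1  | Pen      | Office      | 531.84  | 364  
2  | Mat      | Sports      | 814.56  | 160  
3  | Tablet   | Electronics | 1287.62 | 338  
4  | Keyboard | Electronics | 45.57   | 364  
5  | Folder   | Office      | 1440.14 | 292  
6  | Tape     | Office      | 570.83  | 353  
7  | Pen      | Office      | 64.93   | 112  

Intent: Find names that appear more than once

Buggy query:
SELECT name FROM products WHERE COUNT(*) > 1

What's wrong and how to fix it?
Bug: COUNT(*) is an aggregate and cannot be used in WHERE

Fix: GROUP BY name, then filter groups with HAVING COUNT(*) > 1

Corrected query:
SELECT name FROM products GROUP BY name HAVING COUNT(*) > 1

Result:
name
----
Pen 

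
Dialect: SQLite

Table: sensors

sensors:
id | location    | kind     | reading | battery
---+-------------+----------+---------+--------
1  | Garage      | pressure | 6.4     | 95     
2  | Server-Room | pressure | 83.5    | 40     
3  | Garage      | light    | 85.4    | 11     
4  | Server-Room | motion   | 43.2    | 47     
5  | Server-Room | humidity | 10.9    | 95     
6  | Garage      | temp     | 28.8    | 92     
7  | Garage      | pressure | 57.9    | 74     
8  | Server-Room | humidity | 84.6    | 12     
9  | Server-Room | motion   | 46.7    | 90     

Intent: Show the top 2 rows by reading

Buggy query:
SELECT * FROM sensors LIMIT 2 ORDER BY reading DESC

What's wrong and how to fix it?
Bug: ORDER BY cannot follow LIMIT; LIMIT is the final clause

Fix: Swap the clauses: ORDER BY first, then LIMIT

Corrected query:
SELECT * FROM sensors ORDER BY reading DESC LIMIT 2

Result:
id | location    | kind     | reading | battery
---+-------------+----------+---------+--------
3  | Garage      | light    | 85.4    | 11     
8  | Server-Room | humidity | 84.6    | 12     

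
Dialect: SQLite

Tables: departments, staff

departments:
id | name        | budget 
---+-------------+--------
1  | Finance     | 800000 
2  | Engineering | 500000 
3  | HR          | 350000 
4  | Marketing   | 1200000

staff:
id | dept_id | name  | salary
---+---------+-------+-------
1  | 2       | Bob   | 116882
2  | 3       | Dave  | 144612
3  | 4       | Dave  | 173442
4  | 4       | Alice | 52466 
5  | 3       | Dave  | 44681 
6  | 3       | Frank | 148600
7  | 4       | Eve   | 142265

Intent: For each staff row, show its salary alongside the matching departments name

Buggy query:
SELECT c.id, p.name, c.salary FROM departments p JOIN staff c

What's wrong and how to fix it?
Bug: Missing join condition: each staff row is matched to all departments rows instead of just its own

Fix: Specify the join condition linking the foreign key to the parent id

Corrected query:
SELECT c.id, p.name, c.salary FROM departments p JOIN staff c ON c.dept_id = p.id

Result:
id | name        | salary
---+-------------+-------
1  | Engineering | 116882
2  | HR          | 144612
3  | Marketing   | 173442
4  | Marketing   | 52466 
5  | HR          | 44681 
6  | HR          | 148600
7  | Marketing   | 142265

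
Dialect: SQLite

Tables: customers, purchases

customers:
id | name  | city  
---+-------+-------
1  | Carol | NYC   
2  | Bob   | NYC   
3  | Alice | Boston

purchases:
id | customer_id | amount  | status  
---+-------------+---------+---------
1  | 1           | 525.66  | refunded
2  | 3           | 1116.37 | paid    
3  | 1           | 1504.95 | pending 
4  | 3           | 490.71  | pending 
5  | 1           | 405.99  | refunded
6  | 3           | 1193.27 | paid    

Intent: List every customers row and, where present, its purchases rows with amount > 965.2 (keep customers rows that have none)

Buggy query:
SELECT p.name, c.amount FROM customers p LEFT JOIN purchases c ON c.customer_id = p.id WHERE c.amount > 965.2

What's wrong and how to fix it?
Bug: Filtering c.amount in WHERE discards the NULL rows produced by LEFT JOIN, turning it into an inner join

Fix: Put 'c.amount > 965.2' in the JOIN's ON clause instead of WHERE

Corrected query:
SELECT p.name, c.amount FROM customers p LEFT JOIN purchases c ON c.customer_id = p.id AND c.amount > 965.2

Result:
name  | amount 
------+--------
Carol | 1504.95
Bob   | NULL   
Alice | 1116.37
Alice | 1193.27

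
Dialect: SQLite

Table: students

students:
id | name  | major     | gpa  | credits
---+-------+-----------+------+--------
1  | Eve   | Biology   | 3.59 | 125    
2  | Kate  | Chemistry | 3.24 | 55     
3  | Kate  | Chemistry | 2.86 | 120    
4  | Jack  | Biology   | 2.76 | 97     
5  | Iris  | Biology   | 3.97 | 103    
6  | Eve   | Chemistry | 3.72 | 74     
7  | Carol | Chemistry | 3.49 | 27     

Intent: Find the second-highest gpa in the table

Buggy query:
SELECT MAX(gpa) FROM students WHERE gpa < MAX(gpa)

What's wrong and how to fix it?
Bug: The inner MAX is an aggregate inside WHERE, which is not allowed

Fix: Put the inner MAX in a scalar subquery

Corrected query:
SELECT MAX(gpa) FROM students WHERE gpa < (SELECT MAX(gpa) FROM students)

Result:
MAX(gpa)
--------
3.72    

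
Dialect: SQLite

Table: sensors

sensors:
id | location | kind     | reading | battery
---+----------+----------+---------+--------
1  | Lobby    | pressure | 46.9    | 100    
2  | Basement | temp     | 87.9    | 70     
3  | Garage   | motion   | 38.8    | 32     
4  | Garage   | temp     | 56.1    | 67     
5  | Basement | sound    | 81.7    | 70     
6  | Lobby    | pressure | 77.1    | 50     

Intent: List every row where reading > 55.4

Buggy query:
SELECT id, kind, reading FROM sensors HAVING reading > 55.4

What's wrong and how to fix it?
Bug: HAVING filters the output of aggregation, but this query has no GROUP BY and no aggregate functions, so SQLite rejects it (HAVING clause on a non-aggregate query); the condition here is per row

Fix: Replace HAVING with WHERE since the condition applies to individual rows

Corrected query:
SELECT id, kind, reading FROM sensors WHERE reading > 55.4

Result:
id | kind     | reading
---+----------+--------
2  | temp     | 87.9   
4  | temp     | 56.1   
5  | sound    | 81.7   
6  | pressure | 77.1   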